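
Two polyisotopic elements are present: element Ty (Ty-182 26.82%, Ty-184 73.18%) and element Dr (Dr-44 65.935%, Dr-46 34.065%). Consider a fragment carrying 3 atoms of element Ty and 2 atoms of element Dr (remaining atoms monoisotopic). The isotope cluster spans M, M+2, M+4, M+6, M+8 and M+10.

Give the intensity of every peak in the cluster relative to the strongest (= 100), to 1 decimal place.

2.2 : 20.2 : 68.1 : 100.0 : 59.1 : 11.9

Element Ty pattern (n=3): 0.01929196 : 0.15791784 : 0.43088844 : 0.39190176
Element Dr pattern (n=2): 0.43474242 : 0.44921516 : 0.11604242
Convolve the two distributions (both contribute in 2-u steps):
  M: 0.01929196×0.43474242 = 0.008387
  M+2: 0.01929196×0.44921516 + 0.15791784×0.43474242 = 0.077320
  M+4: 0.01929196×0.11604242 + 0.15791784×0.44921516 + 0.43088844×0.43474242 = 0.260503
  M+6: 0.15791784×0.11604242 + 0.43088844×0.44921516 + 0.39190176×0.43474242 = 0.382263
  M+8: 0.43088844×0.11604242 + 0.39190176×0.44921516 = 0.226050
  M+10: 0.39190176×0.11604242 = 0.045477
Scale to base peak (0.382263) = 100: 2.2 : 20.2 : 68.1 : 100.0 : 59.1 : 11.9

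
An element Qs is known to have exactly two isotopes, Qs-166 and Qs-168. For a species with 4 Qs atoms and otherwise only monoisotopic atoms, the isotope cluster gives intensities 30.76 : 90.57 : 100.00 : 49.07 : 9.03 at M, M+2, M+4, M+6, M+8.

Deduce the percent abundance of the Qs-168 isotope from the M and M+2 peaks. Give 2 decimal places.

Write p for the Qs-166 fraction. I(M+2)/I(M) = [C(4,1)·p^3·(1−p)] / p^4 = 4·(1−p)/p = 90.57/30.76 = 2.9444
(1−p)/p = 2.9444/4 = 0.7361  ⇒  p = 1/(1 + 0.7361) = 0.5760
Qs-166: 57.60%, Qs-168: 42.40%.

42.40%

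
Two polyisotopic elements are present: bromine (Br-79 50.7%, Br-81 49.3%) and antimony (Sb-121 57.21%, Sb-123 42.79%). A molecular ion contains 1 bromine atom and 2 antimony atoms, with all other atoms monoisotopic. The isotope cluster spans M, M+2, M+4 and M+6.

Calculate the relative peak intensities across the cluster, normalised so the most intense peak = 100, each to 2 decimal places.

Bromine pattern (n=1): 0.5070 : 0.4930
Antimony pattern (n=2): 0.32729841 : 0.48960318 : 0.18309841
Convolve the two distributions (both contribute in 2-u steps):
  M: 0.5070×0.32729841 = 0.165940
  M+2: 0.5070×0.48960318 + 0.4930×0.32729841 = 0.409587
  M+4: 0.5070×0.18309841 + 0.4930×0.48960318 = 0.334205
  M+6: 0.4930×0.18309841 = 0.090268
Scale to base peak (0.409587) = 100: 40.51 : 100.00 : 81.60 : 22.04

40.51 : 100.00 : 81.60 : 22.04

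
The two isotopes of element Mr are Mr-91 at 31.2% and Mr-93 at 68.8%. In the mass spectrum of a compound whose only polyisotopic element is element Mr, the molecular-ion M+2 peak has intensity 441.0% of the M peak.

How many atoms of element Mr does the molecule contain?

With n Mr atoms, P(M+2)/P(M) = C(n,1)·p^(n−1)q / p^n = n·q/p = n · 0.688/0.312.
n = 4.410 × 0.312/0.688 = 2.00 ≈ 2

2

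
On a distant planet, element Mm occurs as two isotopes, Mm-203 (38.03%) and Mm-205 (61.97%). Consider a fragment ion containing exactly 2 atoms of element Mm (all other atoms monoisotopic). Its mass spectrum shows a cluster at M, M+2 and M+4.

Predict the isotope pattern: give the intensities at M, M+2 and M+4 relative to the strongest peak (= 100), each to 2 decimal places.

Expanding (0.3803 + 0.6197)^2:
P(M) = 0.3803^2 = 0.144628
P(M+2) = 2 × 0.3803^1 × 0.6197^1 = 0.471344
P(M+4) = 0.6197^2 = 0.384028
The M+2 peak is largest (0.471344); scaling to 100 gives 30.68 : 100.00 : 81.48.

30.68 : 100.00 : 81.48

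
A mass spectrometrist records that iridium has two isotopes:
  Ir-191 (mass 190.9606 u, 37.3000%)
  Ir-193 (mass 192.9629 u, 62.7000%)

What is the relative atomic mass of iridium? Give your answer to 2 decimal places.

Ar = Σ fᵢ·mᵢ = 0.373000 × 190.9606 + 0.627000 × 192.9629
= 71.22830 + 120.98774 = 192.21604 u

192.22 u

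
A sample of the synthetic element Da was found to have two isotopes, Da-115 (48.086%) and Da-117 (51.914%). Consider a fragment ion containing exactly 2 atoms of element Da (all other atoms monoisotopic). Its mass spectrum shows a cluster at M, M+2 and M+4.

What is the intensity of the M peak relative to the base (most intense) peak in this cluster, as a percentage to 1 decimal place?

Binomial terms of (0.48086 + 0.51914)^2: M 0.2312, M+2 0.4993, M+4 0.2695 → M+2 is the base peak.
P(M+2) = C(2,1) × 0.48086^1 × 0.51914^1 = 2 × 0.48086 × 0.51914 = 0.499267 (base)
P(M) = C(2,0) × 0.48086^2 × 0.51914^0 = 1 × 0.23122634 × 1.0000 = 0.231226
Relative intensity = 0.231226 / 0.499267 × 100 = 46.3

46.3%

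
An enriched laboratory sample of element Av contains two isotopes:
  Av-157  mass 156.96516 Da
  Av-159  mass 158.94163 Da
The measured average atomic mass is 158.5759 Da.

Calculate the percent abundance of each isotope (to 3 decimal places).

Av-157: 18.504%, Av-159: 81.496%

With x = fraction of Av-157 (so Av-159 is 1 − x):
156.96516·x + 158.94163·(1 − x) = 158.5759
(156.96516 − 158.94163)·x = 158.5759 − 158.94163
x = -0.36573 / -1.97647 = 0.18504 → 18.504% Av-157, 81.496% Av-159.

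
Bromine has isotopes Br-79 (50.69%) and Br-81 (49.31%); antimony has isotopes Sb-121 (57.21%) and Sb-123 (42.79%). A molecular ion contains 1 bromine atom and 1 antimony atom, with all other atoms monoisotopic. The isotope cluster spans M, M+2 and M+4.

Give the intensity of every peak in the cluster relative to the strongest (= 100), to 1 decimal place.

Bromine pattern (n=1): 0.5069 : 0.4931
Antimony pattern (n=1): 0.5721 : 0.4279
Convolve the two distributions (both contribute in 2-u steps):
  M: 0.5069×0.5721 = 0.289997
  M+2: 0.5069×0.4279 + 0.4931×0.5721 = 0.499005
  M+4: 0.4931×0.4279 = 0.210997
Scale to base peak (0.499005) = 100: 58.1 : 100.0 : 42.3

58.1 : 100.0 : 42.3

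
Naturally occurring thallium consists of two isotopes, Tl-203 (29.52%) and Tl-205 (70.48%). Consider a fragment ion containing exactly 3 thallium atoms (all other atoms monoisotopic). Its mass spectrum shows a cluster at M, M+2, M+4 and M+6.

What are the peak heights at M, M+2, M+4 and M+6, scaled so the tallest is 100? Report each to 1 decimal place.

5.8 : 41.9 : 100.0 : 79.6

The 3 Tl atoms are independent, so intensities follow the terms of (0.2952 + 0.7048)^3.
P(M) = 0.2952^3 = 0.025725
P(M+2) = 3 × 0.2952^2 × 0.7048^1 = 0.184255
P(M+4) = 3 × 0.2952^1 × 0.7048^2 = 0.439916
P(M+6) = 0.7048^3 = 0.350104
The M+4 peak is largest (0.439916); scaling to 100 gives 5.8 : 41.9 : 100.0 : 79.6.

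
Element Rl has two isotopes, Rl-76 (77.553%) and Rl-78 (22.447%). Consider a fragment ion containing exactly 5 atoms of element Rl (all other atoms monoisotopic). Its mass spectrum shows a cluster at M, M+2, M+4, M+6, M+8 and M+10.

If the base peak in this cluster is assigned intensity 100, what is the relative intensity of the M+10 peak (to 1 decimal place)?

(0.77553 + 0.22447)^5 gives M 0.2805, M+2 0.4060, M+4 0.2350, M+6 0.0680, M+8 0.0098, M+10 0.0006; the largest is M+2.
P(M+2) = C(5,1) × 0.77553^4 × 0.22447^1 = 5 × 0.36173823 × 0.22447 = 0.405997 (base)
P(M+10) = C(5,5) × 0.77553^0 × 0.22447^5 = 1 × 1.0000 × 0.00056989 = 0.000570
Relative intensity = 0.000570 / 0.405997 × 100 = 0.1

0.1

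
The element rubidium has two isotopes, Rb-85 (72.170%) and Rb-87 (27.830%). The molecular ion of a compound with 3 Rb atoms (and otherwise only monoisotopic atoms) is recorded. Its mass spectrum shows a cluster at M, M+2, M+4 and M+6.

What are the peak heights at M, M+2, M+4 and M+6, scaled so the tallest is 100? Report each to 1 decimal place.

86.4 : 100.0 : 38.6 : 5.0

Expanding (0.72170 + 0.27830)^3:
P(M) = 0.72170^3 = 0.375898
P(M+2) = 3 × 0.72170^2 × 0.27830^1 = 0.434858
P(M+4) = 3 × 0.72170^1 × 0.27830^2 = 0.167689
P(M+6) = 0.27830^3 = 0.021555
The M+2 peak is largest (0.434858); scaling to 100 gives 86.4 : 100.0 : 38.6 : 5.0.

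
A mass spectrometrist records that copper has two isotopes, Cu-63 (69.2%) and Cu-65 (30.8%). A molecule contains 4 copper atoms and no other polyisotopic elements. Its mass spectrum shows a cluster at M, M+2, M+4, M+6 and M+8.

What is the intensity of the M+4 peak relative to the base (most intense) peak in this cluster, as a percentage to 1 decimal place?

66.8%

(0.692 + 0.308)^4 gives M 0.2293, M+2 0.4083, M+4 0.2726, M+6 0.0809, M+8 0.0090; the largest is M+2.
P(M+2) = C(4,1) × 0.692^3 × 0.308^1 = 4 × 0.33137389 × 0.3080 = 0.408253 (base)
P(M+4) = C(4,2) × 0.692^2 × 0.308^2 = 6 × 0.478864 × 0.094864 = 0.272562
Relative intensity = 0.272562 / 0.408253 × 100 = 66.8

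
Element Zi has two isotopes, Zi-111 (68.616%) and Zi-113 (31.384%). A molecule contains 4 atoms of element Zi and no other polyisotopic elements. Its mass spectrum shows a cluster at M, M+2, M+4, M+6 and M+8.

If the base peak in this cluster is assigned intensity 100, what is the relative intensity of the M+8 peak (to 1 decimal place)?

2.4

(0.68616 + 0.31384)^4 gives M 0.2217, M+2 0.4056, M+4 0.2782, M+6 0.0848, M+8 0.0097; the largest is M+2.
P(M+2) = C(4,1) × 0.68616^3 × 0.31384^1 = 4 × 0.32305479 × 0.31384 = 0.405550 (base)
P(M+8) = C(4,4) × 0.68616^0 × 0.31384^4 = 1 × 1.0000 × 0.00970137 = 0.009701
Relative intensity = 0.009701 / 0.405550 × 100 = 2.4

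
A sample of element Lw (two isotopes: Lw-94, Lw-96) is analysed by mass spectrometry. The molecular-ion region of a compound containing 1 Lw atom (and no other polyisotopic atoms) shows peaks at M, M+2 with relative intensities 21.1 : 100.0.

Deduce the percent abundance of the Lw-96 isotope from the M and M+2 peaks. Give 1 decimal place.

Write p for the Lw-94 fraction. I(M+2)/I(M) = [C(1,1)·p^0·(1−p)] / p^1 = 1·(1−p)/p = 100.0/21.1 = 4.7393
(1−p)/p = 4.7393/1 = 4.7393  ⇒  p = 1/(1 + 4.7393) = 0.1742
Lw-94: 17.4%, Lw-96: 82.6%.

82.6%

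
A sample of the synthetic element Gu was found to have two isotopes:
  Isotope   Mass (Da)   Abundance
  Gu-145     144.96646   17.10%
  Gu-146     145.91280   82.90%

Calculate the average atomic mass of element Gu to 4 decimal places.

145.7510 Da

Average mass = Σ (abundance × isotope mass) = 0.1710 × 144.96646 + 0.8290 × 145.91280
= 24.789265 + 120.961711 = 145.750976 Da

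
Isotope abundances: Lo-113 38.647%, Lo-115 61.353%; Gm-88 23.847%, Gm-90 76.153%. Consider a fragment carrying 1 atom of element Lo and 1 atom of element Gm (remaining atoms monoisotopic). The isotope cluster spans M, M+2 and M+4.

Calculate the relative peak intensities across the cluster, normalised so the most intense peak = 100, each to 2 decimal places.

19.73 : 94.31 : 100.00

Element Lo pattern (n=1): 0.38647 : 0.61353
Element Gm pattern (n=1): 0.23847 : 0.76153
Convolve the two distributions (both contribute in 2-u steps):
  M: 0.38647×0.23847 = 0.092162
  M+2: 0.38647×0.76153 + 0.61353×0.23847 = 0.440617
  M+4: 0.61353×0.76153 = 0.467222
Scale to base peak (0.467222) = 100: 19.73 : 94.31 : 100.00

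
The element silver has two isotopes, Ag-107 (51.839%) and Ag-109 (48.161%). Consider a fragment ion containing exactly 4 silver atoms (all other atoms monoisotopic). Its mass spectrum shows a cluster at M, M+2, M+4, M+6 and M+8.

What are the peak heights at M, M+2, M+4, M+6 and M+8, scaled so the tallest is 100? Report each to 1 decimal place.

Expanding (0.51839 + 0.48161)^4:
P(M) = 0.51839^4 = 0.072215
P(M+2) = 4 × 0.51839^3 × 0.48161^1 = 0.268365
P(M+4) = 6 × 0.51839^2 × 0.48161^2 = 0.373986
P(M+6) = 4 × 0.51839^1 × 0.48161^3 = 0.231634
P(M+8) = 0.48161^4 = 0.053800
The M+4 peak is largest (0.373986); scaling to 100 gives 19.3 : 71.8 : 100.0 : 61.9 : 14.4.

19.3 : 71.8 : 100.0 : 61.9 : 14.4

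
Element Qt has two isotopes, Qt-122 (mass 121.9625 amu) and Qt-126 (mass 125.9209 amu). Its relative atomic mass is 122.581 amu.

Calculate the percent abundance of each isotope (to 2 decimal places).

Writing the weighted mean with unknown fraction x of Qt-122:
121.9625·x + 125.9209·(1 − x) = 122.581
(121.9625 − 125.9209)·x = 122.581 − 125.9209
x = -3.3399 / -3.9584 = 0.84375 → 84.38% Qt-122, 15.62% Qt-126.

Qt-122: 84.38%, Qt-126: 15.62%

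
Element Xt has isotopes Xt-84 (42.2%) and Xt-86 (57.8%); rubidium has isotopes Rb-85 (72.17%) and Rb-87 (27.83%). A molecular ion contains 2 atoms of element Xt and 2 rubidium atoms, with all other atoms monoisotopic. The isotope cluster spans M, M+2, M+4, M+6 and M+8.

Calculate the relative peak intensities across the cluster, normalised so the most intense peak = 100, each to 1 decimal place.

Element Xt pattern (n=2): 0.178084 : 0.487832 : 0.334084
Rubidium pattern (n=2): 0.52085089 : 0.40169822 : 0.07745089
Convolve the two distributions (both contribute in 2-u steps):
  M: 0.178084×0.52085089 = 0.092755
  M+2: 0.178084×0.40169822 + 0.487832×0.52085089 = 0.325624
  M+4: 0.178084×0.07745089 + 0.487832×0.40169822 + 0.334084×0.52085089 = 0.383762
  M+6: 0.487832×0.07745089 + 0.334084×0.40169822 = 0.171984
  M+8: 0.334084×0.07745089 = 0.025875
Scale to base peak (0.383762) = 100: 24.2 : 84.9 : 100.0 : 44.8 : 6.7

24.2 : 84.9 : 100.0 : 44.8 : 6.7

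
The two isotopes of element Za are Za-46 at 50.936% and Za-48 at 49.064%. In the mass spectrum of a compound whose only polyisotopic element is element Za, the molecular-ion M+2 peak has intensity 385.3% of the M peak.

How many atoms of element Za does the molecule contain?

The M+2/M ratio from n Za atoms is n · q/p = n · 0.49064/0.50936.
n = 3.853 × 0.50936/0.49064 = 4.00 ≈ 4

4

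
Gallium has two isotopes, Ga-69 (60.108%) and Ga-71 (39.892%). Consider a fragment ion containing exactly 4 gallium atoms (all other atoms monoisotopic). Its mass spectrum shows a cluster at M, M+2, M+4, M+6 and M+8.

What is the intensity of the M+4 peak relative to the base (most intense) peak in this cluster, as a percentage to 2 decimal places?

99.55%

(0.60108 + 0.39892)^4 gives M 0.1305, M+2 0.3465, M+4 0.3450, M+6 0.1526, M+8 0.0253; the largest is M+2.
P(M+2) = C(4,1) × 0.60108^3 × 0.39892^1 = 4 × 0.2171685 × 0.39892 = 0.346531 (base)
P(M+4) = C(4,2) × 0.60108^2 × 0.39892^2 = 6 × 0.36129717 × 0.15913717 = 0.344975
Relative intensity = 0.344975 / 0.346531 × 100 = 99.55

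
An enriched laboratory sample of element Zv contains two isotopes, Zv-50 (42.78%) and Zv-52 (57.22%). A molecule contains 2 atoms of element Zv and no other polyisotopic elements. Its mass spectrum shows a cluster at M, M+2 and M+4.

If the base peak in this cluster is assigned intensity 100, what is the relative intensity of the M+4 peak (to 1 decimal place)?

Term probabilities: M 0.1830, M+2 0.4896, M+4 0.3274. Base peak = M+2.
P(M+2) = C(2,1) × 0.4278^1 × 0.5722^1 = 2 × 0.4278 × 0.5722 = 0.489574 (base)
P(M+4) = C(2,2) × 0.4278^0 × 0.5722^2 = 1 × 1.0000 × 0.32741284 = 0.327413
Relative intensity = 0.327413 / 0.489574 × 100 = 66.9

66.9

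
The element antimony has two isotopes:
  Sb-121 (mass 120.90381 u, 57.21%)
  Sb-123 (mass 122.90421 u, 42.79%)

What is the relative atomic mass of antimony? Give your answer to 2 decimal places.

Average mass = Σ (abundance × isotope mass) = 0.5721 × 120.90381 + 0.4279 × 122.90421
= 69.169070 + 52.590711 = 121.759781 u

121.76 u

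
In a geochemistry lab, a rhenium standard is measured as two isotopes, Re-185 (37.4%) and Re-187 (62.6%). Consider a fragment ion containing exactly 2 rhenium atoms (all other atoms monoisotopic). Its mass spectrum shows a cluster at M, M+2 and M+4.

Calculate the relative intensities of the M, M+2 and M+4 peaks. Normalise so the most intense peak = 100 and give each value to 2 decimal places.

29.87 : 100.00 : 83.69

The 2 Re atoms are independent, so intensities follow the terms of (0.374 + 0.626)^2.
P(M) = 0.374^2 = 0.139876
P(M+2) = 2 × 0.374^1 × 0.626^1 = 0.468248
P(M+4) = 0.626^2 = 0.391876
The M+2 peak is largest (0.468248); scaling to 100 gives 29.87 : 100.00 : 83.69.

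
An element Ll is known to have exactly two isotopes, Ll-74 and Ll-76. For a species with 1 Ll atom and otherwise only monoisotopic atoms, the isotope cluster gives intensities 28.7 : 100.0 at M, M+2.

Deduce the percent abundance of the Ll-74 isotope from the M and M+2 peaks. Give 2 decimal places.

22.30%

Write p for the Ll-74 fraction. I(M+2)/I(M) = [C(1,1)·p^0·(1−p)] / p^1 = 1·(1−p)/p = 100.0/28.7 = 3.4843
(1−p)/p = 3.4843/1 = 3.4843  ⇒  p = 1/(1 + 3.4843) = 0.2230
Ll-74: 22.30%, Ll-76: 77.70%.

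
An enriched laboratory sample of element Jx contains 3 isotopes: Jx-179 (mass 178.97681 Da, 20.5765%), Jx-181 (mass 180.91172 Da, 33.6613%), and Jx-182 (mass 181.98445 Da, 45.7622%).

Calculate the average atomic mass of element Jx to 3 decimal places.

Ar = Σ fᵢ·mᵢ = 0.205765 × 178.97681 + 0.336613 × 180.91172 + 0.457622 × 181.98445
= 36.827163 + 60.897237 + 83.280088 = 181.004488 Da

181.004 Da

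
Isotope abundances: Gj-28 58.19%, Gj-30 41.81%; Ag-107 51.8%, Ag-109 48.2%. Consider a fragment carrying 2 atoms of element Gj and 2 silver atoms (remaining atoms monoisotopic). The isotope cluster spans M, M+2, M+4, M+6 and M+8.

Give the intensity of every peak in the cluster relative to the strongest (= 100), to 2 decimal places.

Element Gj pattern (n=2): 0.33860761 : 0.48658478 : 0.17480761
Silver pattern (n=2): 0.268324 : 0.499352 : 0.232324
Convolve the two distributions (both contribute in 2-u steps):
  M: 0.33860761×0.268324 = 0.090857
  M+2: 0.33860761×0.499352 + 0.48658478×0.268324 = 0.299647
  M+4: 0.33860761×0.232324 + 0.48658478×0.499352 + 0.17480761×0.268324 = 0.368549
  M+6: 0.48658478×0.232324 + 0.17480761×0.499352 = 0.200336
  M+8: 0.17480761×0.232324 = 0.040612
Scale to base peak (0.368549) = 100: 24.65 : 81.30 : 100.00 : 54.36 : 11.02

24.65 : 81.30 : 100.00 : 54.36 : 11.02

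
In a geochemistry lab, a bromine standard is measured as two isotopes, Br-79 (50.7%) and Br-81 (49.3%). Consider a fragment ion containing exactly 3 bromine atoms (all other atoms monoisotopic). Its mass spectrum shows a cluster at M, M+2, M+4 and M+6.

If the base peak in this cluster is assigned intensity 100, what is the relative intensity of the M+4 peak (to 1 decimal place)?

97.2

Term probabilities: M 0.1303, M+2 0.3802, M+4 0.3697, M+6 0.1198. Base peak = M+2.
P(M+2) = C(3,1) × 0.507^2 × 0.493^1 = 3 × 0.257049 × 0.4930 = 0.380175 (base)
P(M+4) = C(3,2) × 0.507^1 × 0.493^2 = 3 × 0.5070 × 0.243049 = 0.369678
Relative intensity = 0.369678 / 0.380175 × 100 = 97.2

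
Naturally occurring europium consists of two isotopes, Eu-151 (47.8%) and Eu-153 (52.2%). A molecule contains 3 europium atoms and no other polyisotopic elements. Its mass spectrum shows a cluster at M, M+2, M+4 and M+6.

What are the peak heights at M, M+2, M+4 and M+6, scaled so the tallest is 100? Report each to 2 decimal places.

Expanding (0.478 + 0.522)^3:
P(M) = 0.478^3 = 0.109215
P(M+2) = 3 × 0.478^2 × 0.522^1 = 0.357806
P(M+4) = 3 × 0.478^1 × 0.522^2 = 0.390742
P(M+6) = 0.522^3 = 0.142237
The M+4 peak is largest (0.390742); scaling to 100 gives 27.95 : 91.57 : 100.00 : 36.40.

27.95 : 91.57 : 100.00 : 36.40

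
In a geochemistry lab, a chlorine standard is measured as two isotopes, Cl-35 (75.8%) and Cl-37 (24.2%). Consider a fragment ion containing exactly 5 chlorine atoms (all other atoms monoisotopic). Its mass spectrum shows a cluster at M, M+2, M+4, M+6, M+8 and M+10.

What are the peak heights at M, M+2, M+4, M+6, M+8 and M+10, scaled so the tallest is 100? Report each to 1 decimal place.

62.6 : 100.0 : 63.9 : 20.4 : 3.3 : 0.2

Each Cl atom is independently Cl-35 (p = 0.758) or Cl-37 (q = 0.242); the cluster is the binomial expansion (p + q)^5.
P(M) = 0.758^5 = 0.250234
P(M+2) = 5 × 0.758^4 × 0.242^1 = 0.399450
P(M+4) = 10 × 0.758^3 × 0.242^2 = 0.255058
P(M+6) = 10 × 0.758^2 × 0.242^3 = 0.081430
P(M+8) = 5 × 0.758^1 × 0.242^4 = 0.012999
P(M+10) = 0.242^5 = 0.000830
The M+2 peak is largest (0.399450); scaling to 100 gives 62.6 : 100.0 : 63.9 : 20.4 : 3.3 : 0.2.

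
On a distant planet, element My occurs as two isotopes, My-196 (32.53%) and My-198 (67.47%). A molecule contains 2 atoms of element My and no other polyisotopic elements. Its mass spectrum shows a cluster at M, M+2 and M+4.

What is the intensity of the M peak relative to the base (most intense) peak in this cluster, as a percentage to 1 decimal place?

(0.3253 + 0.6747)^2 gives M 0.1058, M+2 0.4390, M+4 0.4552; the largest is M+4.
P(M+4) = C(2,2) × 0.3253^0 × 0.6747^2 = 1 × 1.0000 × 0.45522009 = 0.455220 (base)
P(M) = C(2,0) × 0.3253^2 × 0.6747^0 = 1 × 0.10582009 × 1.0000 = 0.105820
Relative intensity = 0.105820 / 0.455220 × 100 = 23.2

23.2%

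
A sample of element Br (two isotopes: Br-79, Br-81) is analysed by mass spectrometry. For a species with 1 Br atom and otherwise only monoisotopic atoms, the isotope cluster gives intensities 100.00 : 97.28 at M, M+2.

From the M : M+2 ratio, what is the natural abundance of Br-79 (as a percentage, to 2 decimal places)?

Let p = fractional abundance of Br-79. I(M+2)/I(M) = [C(1,1)·p^0·(1−p)] / p^1 = 1·(1−p)/p = 97.28/100.00 = 0.9728
(1−p)/p = 0.9728/1 = 0.9728  ⇒  p = 1/(1 + 0.9728) = 0.5069
Br-79: 50.69%, Br-81: 49.31%.

50.69%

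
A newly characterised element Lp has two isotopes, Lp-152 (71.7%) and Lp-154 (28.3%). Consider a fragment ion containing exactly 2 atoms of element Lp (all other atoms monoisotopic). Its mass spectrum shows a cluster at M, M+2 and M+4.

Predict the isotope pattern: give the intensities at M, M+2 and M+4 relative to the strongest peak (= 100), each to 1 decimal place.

The 2 Lp atoms are independent, so intensities follow the terms of (0.717 + 0.283)^2.
P(M) = 0.717^2 = 0.514089
P(M+2) = 2 × 0.717^1 × 0.283^1 = 0.405822
P(M+4) = 0.283^2 = 0.080089
The M peak is largest (0.514089); scaling to 100 gives 100.0 : 78.9 : 15.6.

100.0 : 78.9 : 15.6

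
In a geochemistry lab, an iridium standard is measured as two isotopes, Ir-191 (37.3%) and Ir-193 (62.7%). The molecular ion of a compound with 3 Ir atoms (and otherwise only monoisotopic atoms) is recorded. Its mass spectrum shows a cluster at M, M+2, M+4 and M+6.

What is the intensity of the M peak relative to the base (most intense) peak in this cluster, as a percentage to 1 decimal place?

Term probabilities: M 0.0519, M+2 0.2617, M+4 0.4399, M+6 0.2465. Base peak = M+4.
P(M+4) = C(3,2) × 0.373^1 × 0.627^2 = 3 × 0.3730 × 0.393129 = 0.439911 (base)
P(M) = C(3,0) × 0.373^3 × 0.627^0 = 1 × 0.05189512 × 1.0000 = 0.051895
Relative intensity = 0.051895 / 0.439911 × 100 = 11.8

11.8%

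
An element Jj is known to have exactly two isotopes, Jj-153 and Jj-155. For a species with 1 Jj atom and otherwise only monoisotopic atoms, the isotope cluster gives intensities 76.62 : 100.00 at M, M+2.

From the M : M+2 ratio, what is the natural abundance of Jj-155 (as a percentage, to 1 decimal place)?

56.6%

Write p for the Jj-153 fraction. I(M+2)/I(M) = [C(1,1)·p^0·(1−p)] / p^1 = 1·(1−p)/p = 100.00/76.62 = 1.3051
(1−p)/p = 1.3051/1 = 1.3051  ⇒  p = 1/(1 + 1.3051) = 0.4338
Jj-153: 43.4%, Jj-155: 56.6%.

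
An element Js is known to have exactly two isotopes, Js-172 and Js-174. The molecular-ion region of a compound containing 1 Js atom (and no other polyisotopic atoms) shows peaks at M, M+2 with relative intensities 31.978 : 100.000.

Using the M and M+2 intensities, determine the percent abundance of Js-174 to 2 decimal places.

75.77%

Write p for the Js-172 fraction. I(M+2)/I(M) = [C(1,1)·p^0·(1−p)] / p^1 = 1·(1−p)/p = 100.000/31.978 = 3.1271
(1−p)/p = 3.1271/1 = 3.1271  ⇒  p = 1/(1 + 3.1271) = 0.2423
Js-172: 24.23%, Js-174: 75.77%.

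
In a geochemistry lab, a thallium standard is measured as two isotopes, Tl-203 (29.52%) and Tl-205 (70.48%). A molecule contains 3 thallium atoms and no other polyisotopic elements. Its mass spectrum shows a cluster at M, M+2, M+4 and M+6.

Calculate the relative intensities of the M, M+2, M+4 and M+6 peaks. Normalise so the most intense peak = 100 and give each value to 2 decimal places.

5.85 : 41.88 : 100.00 : 79.58

The 3 Tl atoms are independent, so intensities follow the terms of (0.2952 + 0.7048)^3.
P(M) = 0.2952^3 = 0.025725
P(M+2) = 3 × 0.2952^2 × 0.7048^1 = 0.184255
P(M+4) = 3 × 0.2952^1 × 0.7048^2 = 0.439916
P(M+6) = 0.7048^3 = 0.350104
The M+4 peak is largest (0.439916); scaling to 100 gives 5.85 : 41.88 : 100.00 : 79.58.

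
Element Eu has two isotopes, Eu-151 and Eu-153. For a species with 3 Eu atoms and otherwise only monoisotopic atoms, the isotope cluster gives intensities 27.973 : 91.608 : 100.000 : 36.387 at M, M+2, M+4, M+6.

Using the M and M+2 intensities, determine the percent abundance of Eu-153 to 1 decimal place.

If p is the fraction of Eu that is Eu-151, then I(M+2)/I(M) = [C(3,1)·p^2·(1−p)] / p^3 = 3·(1−p)/p = 91.608/27.973 = 3.2749
(1−p)/p = 3.2749/3 = 1.0916  ⇒  p = 1/(1 + 1.0916) = 0.4781
Eu-151: 47.8%, Eu-153: 52.2%.

52.2%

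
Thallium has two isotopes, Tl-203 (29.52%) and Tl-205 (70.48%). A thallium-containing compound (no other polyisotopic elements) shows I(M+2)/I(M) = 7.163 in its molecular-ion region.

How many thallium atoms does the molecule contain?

For n independent Tl atoms, I(M+2)/I(M) = n · (abundance Tl-205) / (abundance Tl-203) = n · 0.7048/0.2952.
n = 7.163 × 0.2952/0.7048 = 3.00 ≈ 3

3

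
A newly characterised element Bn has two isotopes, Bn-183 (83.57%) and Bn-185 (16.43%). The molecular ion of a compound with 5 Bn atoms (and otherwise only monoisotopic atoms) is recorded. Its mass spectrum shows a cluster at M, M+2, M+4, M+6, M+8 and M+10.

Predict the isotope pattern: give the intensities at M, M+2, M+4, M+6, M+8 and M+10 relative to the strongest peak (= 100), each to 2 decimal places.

100.00 : 98.30 : 38.65 : 7.60 : 0.75 : 0.03

Each Bn atom is independently Bn-183 (p = 0.8357) or Bn-185 (q = 0.1643); the cluster is the binomial expansion (p + q)^5.
P(M) = 0.8357^5 = 0.407617
P(M+2) = 5 × 0.8357^4 × 0.1643^1 = 0.400691
P(M+4) = 10 × 0.8357^3 × 0.1643^2 = 0.157553
P(M+6) = 10 × 0.8357^2 × 0.1643^3 = 0.030975
P(M+8) = 5 × 0.8357^1 × 0.1643^4 = 0.003045
P(M+10) = 0.1643^5 = 0.000120
The M peak is largest (0.407617); scaling to 100 gives 100.00 : 98.30 : 38.65 : 7.60 : 0.75 : 0.03.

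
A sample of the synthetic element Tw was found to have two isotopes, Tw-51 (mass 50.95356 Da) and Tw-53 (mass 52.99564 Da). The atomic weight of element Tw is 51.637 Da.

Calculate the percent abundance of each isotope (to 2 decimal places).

Let x be the fractional abundance of Tw-51; then Tw-53 has abundance 1 − x.
50.95356·x + 52.99564·(1 − x) = 51.637
(50.95356 − 52.99564)·x = 51.637 − 52.99564
x = -1.35864 / -2.04208 = 0.66532 → 66.53% Tw-51, 33.47% Tw-53.

Tw-51: 66.53%, Tw-53: 33.47%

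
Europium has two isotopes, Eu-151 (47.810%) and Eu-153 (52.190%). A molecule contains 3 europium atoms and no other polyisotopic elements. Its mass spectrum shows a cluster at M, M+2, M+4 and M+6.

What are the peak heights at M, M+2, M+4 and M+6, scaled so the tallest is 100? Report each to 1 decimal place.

28.0 : 91.6 : 100.0 : 36.4

Each Eu atom is independently Eu-151 (p = 0.47810) or Eu-153 (q = 0.52190); the cluster is the binomial expansion (p + q)^3.
P(M) = 0.47810^3 = 0.109284
P(M+2) = 3 × 0.47810^2 × 0.52190^1 = 0.357887
P(M+4) = 3 × 0.47810^1 × 0.52190^2 = 0.390674
P(M+6) = 0.52190^3 = 0.142155
The M+4 peak is largest (0.390674); scaling to 100 gives 28.0 : 91.6 : 100.0 : 36.4.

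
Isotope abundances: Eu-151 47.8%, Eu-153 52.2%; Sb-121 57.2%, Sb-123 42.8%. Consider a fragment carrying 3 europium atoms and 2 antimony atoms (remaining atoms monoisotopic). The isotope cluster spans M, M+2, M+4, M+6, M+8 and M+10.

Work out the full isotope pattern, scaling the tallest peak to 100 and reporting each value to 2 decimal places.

Europium pattern (n=3): 0.10921535 : 0.35780594 : 0.39074206 : 0.14223665
Antimony pattern (n=2): 0.327184 : 0.489632 : 0.183184
Convolve the two distributions (both contribute in 2-u steps):
  M: 0.10921535×0.327184 = 0.035734
  M+2: 0.10921535×0.489632 + 0.35780594×0.327184 = 0.170544
  M+4: 0.10921535×0.183184 + 0.35780594×0.489632 + 0.39074206×0.327184 = 0.323044
  M+6: 0.35780594×0.183184 + 0.39074206×0.489632 + 0.14223665×0.327184 = 0.303402
  M+8: 0.39074206×0.183184 + 0.14223665×0.489632 = 0.141221
  M+10: 0.14223665×0.183184 = 0.026055
Scale to base peak (0.323044) = 100: 11.06 : 52.79 : 100.00 : 93.92 : 43.72 : 8.07

11.06 : 52.79 : 100.00 : 93.92 : 43.72 : 8.07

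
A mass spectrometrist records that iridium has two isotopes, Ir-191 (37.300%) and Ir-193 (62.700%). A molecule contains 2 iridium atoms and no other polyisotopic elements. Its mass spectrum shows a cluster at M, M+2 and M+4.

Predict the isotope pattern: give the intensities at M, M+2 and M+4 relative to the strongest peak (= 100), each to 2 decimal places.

29.74 : 100.00 : 84.05

Each Ir atom is independently Ir-191 (p = 0.37300) or Ir-193 (q = 0.62700); the cluster is the binomial expansion (p + q)^2.
P(M) = 0.37300^2 = 0.139129
P(M+2) = 2 × 0.37300^1 × 0.62700^1 = 0.467742
P(M+4) = 0.62700^2 = 0.393129
The M+2 peak is largest (0.467742); scaling to 100 gives 29.74 : 100.00 : 84.05.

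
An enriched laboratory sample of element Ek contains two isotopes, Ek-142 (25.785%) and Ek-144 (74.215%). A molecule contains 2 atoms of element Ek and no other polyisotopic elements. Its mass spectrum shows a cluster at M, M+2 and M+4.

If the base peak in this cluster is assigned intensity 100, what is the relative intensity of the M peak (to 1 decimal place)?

12.1

Binomial terms of (0.25785 + 0.74215)^2: M 0.0665, M+2 0.3827, M+4 0.5508 → M+4 is the base peak.
P(M+4) = C(2,2) × 0.25785^0 × 0.74215^2 = 1 × 1.0000 × 0.55078662 = 0.550787 (base)
P(M) = C(2,0) × 0.25785^2 × 0.74215^0 = 1 × 0.06648662 × 1.0000 = 0.066487
Relative intensity = 0.066487 / 0.550787 × 100 = 12.1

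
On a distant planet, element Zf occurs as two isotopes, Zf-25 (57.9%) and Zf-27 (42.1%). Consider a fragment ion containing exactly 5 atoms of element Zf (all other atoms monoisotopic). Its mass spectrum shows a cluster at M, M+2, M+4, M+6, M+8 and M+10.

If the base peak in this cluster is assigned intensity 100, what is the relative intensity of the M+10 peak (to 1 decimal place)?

3.8

Term probabilities: M 0.0651, M+2 0.2366, M+4 0.3440, M+6 0.2502, M+8 0.0909, M+10 0.0132. Base peak = M+4.
P(M+4) = C(5,2) × 0.579^3 × 0.421^2 = 10 × 0.19410454 × 0.177241 = 0.344033 (base)
P(M+10) = C(5,5) × 0.579^0 × 0.421^5 = 1 × 1.0000 × 0.01322545 = 0.013225
Relative intensity = 0.013225 / 0.344033 × 100 = 3.8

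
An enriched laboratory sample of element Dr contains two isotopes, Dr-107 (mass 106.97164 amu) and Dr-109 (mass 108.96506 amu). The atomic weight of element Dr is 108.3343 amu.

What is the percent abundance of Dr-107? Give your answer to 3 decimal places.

Let x be the fractional abundance of Dr-107; then Dr-109 has abundance 1 − x.
106.97164·x + 108.96506·(1 − x) = 108.3343
(106.97164 − 108.96506)·x = 108.3343 − 108.96506
x = -0.63076 / -1.99342 = 0.31642 → 31.642% Dr-107, 68.358% Dr-109.

31.642%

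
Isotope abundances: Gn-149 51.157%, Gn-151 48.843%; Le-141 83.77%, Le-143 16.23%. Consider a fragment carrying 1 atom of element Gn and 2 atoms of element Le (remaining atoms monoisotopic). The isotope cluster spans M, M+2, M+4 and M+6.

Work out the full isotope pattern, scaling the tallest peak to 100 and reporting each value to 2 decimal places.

74.50 : 100.00 : 30.36 : 2.67

Element Gn pattern (n=1): 0.51157 : 0.48843
Element Le pattern (n=2): 0.70174129 : 0.27191742 : 0.02634129
Convolve the two distributions (both contribute in 2-u steps):
  M: 0.51157×0.70174129 = 0.358990
  M+2: 0.51157×0.27191742 + 0.48843×0.70174129 = 0.481856
  M+4: 0.51157×0.02634129 + 0.48843×0.27191742 = 0.146288
  M+6: 0.48843×0.02634129 = 0.012866
Scale to base peak (0.481856) = 100: 74.50 : 100.00 : 30.36 : 2.67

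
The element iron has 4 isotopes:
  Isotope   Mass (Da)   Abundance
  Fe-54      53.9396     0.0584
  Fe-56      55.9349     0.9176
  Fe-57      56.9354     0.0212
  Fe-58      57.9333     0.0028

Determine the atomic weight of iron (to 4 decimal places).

Ar = Σ fᵢ·mᵢ = 0.0584 × 53.9396 + 0.9176 × 55.9349 + 0.0212 × 56.9354 + 0.0028 × 57.9333
= 3.15007 + 51.32586 + 1.20703 + 0.16221 = 55.84517 Da

55.8452 Da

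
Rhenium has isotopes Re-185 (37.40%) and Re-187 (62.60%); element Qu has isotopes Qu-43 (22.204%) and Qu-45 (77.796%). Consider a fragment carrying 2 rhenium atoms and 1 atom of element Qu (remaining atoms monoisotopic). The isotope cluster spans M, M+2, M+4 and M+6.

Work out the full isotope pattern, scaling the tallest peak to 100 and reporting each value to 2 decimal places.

6.88 : 47.15 : 100.00 : 67.55

Rhenium pattern (n=2): 0.139876 : 0.468248 : 0.391876
Element Qu pattern (n=1): 0.22204 : 0.77796
Convolve the two distributions (both contribute in 2-u steps):
  M: 0.139876×0.22204 = 0.031058
  M+2: 0.139876×0.77796 + 0.468248×0.22204 = 0.212788
  M+4: 0.468248×0.77796 + 0.391876×0.22204 = 0.451290
  M+6: 0.391876×0.77796 = 0.304864
Scale to base peak (0.451290) = 100: 6.88 : 47.15 : 100.00 : 67.55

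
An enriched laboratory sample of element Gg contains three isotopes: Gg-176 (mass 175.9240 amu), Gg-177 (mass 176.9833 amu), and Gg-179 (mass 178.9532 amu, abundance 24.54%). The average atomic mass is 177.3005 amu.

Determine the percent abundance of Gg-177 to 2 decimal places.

The remaining 75.46% is split between Gg-176 (fraction x) and Gg-177 (fraction 0.7546 − x).
Substituting: 175.9240x + 176.9833(0.7546 − x) = 133.38538472
(175.9240 − 176.9833)x = -0.16621346  ⇒  x = 0.15691, y = 0.59769
Gg-176: 15.69%, Gg-177: 59.77%.

59.77%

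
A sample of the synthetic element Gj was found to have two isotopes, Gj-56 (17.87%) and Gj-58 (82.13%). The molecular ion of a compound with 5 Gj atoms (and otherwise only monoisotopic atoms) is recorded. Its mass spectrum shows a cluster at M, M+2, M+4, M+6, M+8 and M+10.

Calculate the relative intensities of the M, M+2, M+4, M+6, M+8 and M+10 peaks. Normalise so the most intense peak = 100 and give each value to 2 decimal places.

0.04 : 1.03 : 9.47 : 43.52 : 100.00 : 91.92

Each Gj atom is independently Gj-56 (p = 0.1787) or Gj-58 (q = 0.8213); the cluster is the binomial expansion (p + q)^5.
P(M) = 0.1787^5 = 0.000182
P(M+2) = 5 × 0.1787^4 × 0.8213^1 = 0.004188
P(M+4) = 10 × 0.1787^3 × 0.8213^2 = 0.038493
P(M+6) = 10 × 0.1787^2 × 0.8213^3 = 0.176911
P(M+8) = 5 × 0.1787^1 × 0.8213^4 = 0.406539
P(M+10) = 0.8213^5 = 0.373688
The M+8 peak is largest (0.406539); scaling to 100 gives 0.04 : 1.03 : 9.47 : 43.52 : 100.00 : 91.92.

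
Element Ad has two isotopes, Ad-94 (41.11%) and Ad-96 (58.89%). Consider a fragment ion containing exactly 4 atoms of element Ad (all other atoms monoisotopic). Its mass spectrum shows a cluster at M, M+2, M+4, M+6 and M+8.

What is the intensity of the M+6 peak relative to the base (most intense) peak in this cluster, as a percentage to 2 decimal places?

95.50%

Term probabilities: M 0.0286, M+2 0.1637, M+4 0.3517, M+6 0.3358, M+8 0.1203. Base peak = M+4.
P(M+4) = C(4,2) × 0.4111^2 × 0.5889^2 = 6 × 0.16900321 × 0.34680321 = 0.351665 (base)
P(M+6) = C(4,3) × 0.4111^1 × 0.5889^3 = 4 × 0.4111 × 0.20423241 = 0.335840
Relative intensity = 0.335840 / 0.351665 × 100 = 95.50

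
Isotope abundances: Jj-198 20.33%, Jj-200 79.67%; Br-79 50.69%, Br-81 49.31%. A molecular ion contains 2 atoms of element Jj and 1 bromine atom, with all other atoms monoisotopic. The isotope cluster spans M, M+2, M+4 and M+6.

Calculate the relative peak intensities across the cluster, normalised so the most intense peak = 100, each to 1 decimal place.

Element Jj pattern (n=2): 0.04133089 : 0.32393822 : 0.63473089
Bromine pattern (n=1): 0.5069 : 0.4931
Convolve the two distributions (both contribute in 2-u steps):
  M: 0.04133089×0.5069 = 0.020951
  M+2: 0.04133089×0.4931 + 0.32393822×0.5069 = 0.184585
  M+4: 0.32393822×0.4931 + 0.63473089×0.5069 = 0.481479
  M+6: 0.63473089×0.4931 = 0.312986
Scale to base peak (0.481479) = 100: 4.4 : 38.3 : 100.0 : 65.0

4.4 : 38.3 : 100.0 : 65.0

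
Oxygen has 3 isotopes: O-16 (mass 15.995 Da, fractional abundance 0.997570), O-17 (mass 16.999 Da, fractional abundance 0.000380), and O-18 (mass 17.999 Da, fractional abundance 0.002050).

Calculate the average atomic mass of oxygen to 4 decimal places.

Ar = Σ fᵢ·mᵢ = 0.997570 × 15.995 + 0.000380 × 16.999 + 0.002050 × 17.999
= 15.95613 + 0.00646 + 0.03690 = 15.99949 Da

15.9995 Da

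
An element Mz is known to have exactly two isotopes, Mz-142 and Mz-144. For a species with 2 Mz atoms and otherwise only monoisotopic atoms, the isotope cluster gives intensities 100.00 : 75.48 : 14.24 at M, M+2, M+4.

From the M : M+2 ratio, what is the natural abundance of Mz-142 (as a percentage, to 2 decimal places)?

Let p = fractional abundance of Mz-142. I(M+2)/I(M) = [C(2,1)·p^1·(1−p)] / p^2 = 2·(1−p)/p = 75.48/100.00 = 0.7548
(1−p)/p = 0.7548/2 = 0.3774  ⇒  p = 1/(1 + 0.3774) = 0.7260
Mz-142: 72.60%, Mz-144: 27.40%.

72.60%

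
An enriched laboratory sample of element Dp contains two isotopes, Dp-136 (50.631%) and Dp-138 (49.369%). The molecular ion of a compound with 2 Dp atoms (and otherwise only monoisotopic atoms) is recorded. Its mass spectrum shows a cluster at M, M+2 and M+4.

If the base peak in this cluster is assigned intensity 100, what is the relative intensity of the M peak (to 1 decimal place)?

51.3

(0.50631 + 0.49369)^2 gives M 0.2563, M+2 0.4999, M+4 0.2437; the largest is M+2.
P(M+2) = C(2,1) × 0.50631^1 × 0.49369^1 = 2 × 0.50631 × 0.49369 = 0.499920 (base)
P(M) = C(2,0) × 0.50631^2 × 0.49369^0 = 1 × 0.25634982 × 1.0000 = 0.256350
Relative intensity = 0.256350 / 0.499920 × 100 = 51.3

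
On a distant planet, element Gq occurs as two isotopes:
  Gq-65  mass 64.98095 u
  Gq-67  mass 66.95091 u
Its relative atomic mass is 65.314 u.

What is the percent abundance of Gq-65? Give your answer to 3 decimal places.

83.094%

With x = fraction of Gq-65 (so Gq-67 is 1 − x):
64.98095·x + 66.95091·(1 − x) = 65.314
(64.98095 − 66.95091)·x = 65.314 − 66.95091
x = -1.63691 / -1.96996 = 0.83094 → 83.094% Gq-65, 16.906% Gq-67.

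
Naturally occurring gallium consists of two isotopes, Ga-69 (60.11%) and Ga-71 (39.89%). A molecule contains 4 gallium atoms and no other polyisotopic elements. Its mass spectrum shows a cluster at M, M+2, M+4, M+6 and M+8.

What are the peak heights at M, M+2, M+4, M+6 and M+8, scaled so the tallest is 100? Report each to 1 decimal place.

Each Ga atom is independently Ga-69 (p = 0.6011) or Ga-71 (q = 0.3989); the cluster is the binomial expansion (p + q)^4.
P(M) = 0.6011^4 = 0.130553
P(M+2) = 4 × 0.6011^3 × 0.3989^1 = 0.346549
P(M+4) = 6 × 0.6011^2 × 0.3989^2 = 0.344963
P(M+6) = 4 × 0.6011^1 × 0.3989^3 = 0.152616
P(M+8) = 0.3989^4 = 0.025320
The M+2 peak is largest (0.346549); scaling to 100 gives 37.7 : 100.0 : 99.5 : 44.0 : 7.3.

37.7 : 100.0 : 99.5 : 44.0 : 7.3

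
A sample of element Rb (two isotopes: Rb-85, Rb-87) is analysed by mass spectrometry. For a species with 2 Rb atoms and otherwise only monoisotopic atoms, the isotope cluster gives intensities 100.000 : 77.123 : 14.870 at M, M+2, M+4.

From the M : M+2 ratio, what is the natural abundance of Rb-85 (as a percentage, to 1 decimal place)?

72.2%

Let p = fractional abundance of Rb-85. I(M+2)/I(M) = [C(2,1)·p^1·(1−p)] / p^2 = 2·(1−p)/p = 77.123/100.000 = 0.7712
(1−p)/p = 0.7712/2 = 0.3856  ⇒  p = 1/(1 + 0.3856) = 0.7217
Rb-85: 72.2%, Rb-87: 27.8%.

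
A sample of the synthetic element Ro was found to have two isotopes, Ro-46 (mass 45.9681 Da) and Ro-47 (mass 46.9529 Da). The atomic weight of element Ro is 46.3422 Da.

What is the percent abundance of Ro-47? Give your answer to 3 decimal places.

37.987%

With x = fraction of Ro-46 (so Ro-47 is 1 − x):
45.9681·x + 46.9529·(1 − x) = 46.3422
(45.9681 − 46.9529)·x = 46.3422 − 46.9529
x = -0.6107 / -0.9848 = 0.62013 → 62.013% Ro-46, 37.987% Ro-47.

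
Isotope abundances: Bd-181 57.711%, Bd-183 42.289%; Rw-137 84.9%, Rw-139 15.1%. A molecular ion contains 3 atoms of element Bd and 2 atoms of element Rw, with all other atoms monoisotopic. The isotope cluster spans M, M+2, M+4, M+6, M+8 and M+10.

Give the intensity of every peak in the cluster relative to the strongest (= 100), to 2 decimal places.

Element Bd pattern (n=3): 0.19220992 : 0.42253809 : 0.30962405 : 0.07562794
Element Rw pattern (n=2): 0.720801 : 0.256398 : 0.022801
Convolve the two distributions (both contribute in 2-u steps):
  M: 0.19220992×0.720801 = 0.138545
  M+2: 0.19220992×0.256398 + 0.42253809×0.720801 = 0.353848
  M+4: 0.19220992×0.022801 + 0.42253809×0.256398 + 0.30962405×0.720801 = 0.335898
  M+6: 0.42253809×0.022801 + 0.30962405×0.256398 + 0.07562794×0.720801 = 0.143534
  M+8: 0.30962405×0.022801 + 0.07562794×0.256398 = 0.026451
  M+10: 0.07562794×0.022801 = 0.001724
Scale to base peak (0.353848) = 100: 39.15 : 100.00 : 94.93 : 40.56 : 7.48 : 0.49

39.15 : 100.00 : 94.93 : 40.56 : 7.48 : 0.49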